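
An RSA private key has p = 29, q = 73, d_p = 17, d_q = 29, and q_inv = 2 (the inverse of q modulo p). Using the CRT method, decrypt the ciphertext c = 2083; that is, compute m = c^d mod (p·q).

629

m₁ = c^(d_p) mod p: c ≡ 24 (mod 29), and 24^17 mod 29 = 20.
m₂ = c^(d_q) mod q: c ≡ 39 (mod 73), and 39^29 mod 73 = 45.
h = q_inv·(m₁ − m₂) mod p = 2·(20 − 45) mod 29 = 8.
m = m₂ + h·q = 45 + 8·73 = 629.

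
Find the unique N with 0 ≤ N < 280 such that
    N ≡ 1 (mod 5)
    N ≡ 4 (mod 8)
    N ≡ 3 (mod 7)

From N ≡ 1 (mod 5) write N = 1 + 5t. Substituting into N ≡ 4 (mod 8) gives 5t ≡ 3 (mod 8), and since 5⁻¹ ≡ 5 (mod 8), t ≡ 7. Hence N ≡ 1 + 5·7 = 36 (mod 40).
From N ≡ 36 (mod 40) write N = 36 + 40t. Substituting into N ≡ 3 (mod 7) gives 40t ≡ 2 (mod 7), and since 5⁻¹ ≡ 3 (mod 7), t ≡ 6. Hence N ≡ 36 + 40·6 = 276 (mod 280).

276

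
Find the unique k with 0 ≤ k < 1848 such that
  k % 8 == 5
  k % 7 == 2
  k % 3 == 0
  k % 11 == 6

The moduli are pairwise coprime; N = 8·7·3·11 = 1848.
N/8 = 231; 231 ≡ 7 (mod 8); 7·7 ≡ 1, so inverse 7.
N/7 = 264; 264 ≡ 5 (mod 7); 5·3 ≡ 1, so inverse 3.
N/3 = 616; 616 ≡ 1 (mod 3), inverse 1.
N/11 = 168; 168 ≡ 3 (mod 11); 3·4 ≡ 1, so inverse 4.
k ≡ 5·231·7 + 2·264·3 + 0·616·1 + 6·168·4 = 13701.
13701 mod 1848 = 765.

765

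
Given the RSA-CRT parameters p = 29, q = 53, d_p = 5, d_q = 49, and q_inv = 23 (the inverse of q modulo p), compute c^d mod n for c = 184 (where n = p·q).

m₁ = c^(d_p) mod p: c ≡ 10 (mod 29), and 10^5 mod 29 = 8.
m₂ = c^(d_q) mod q: c ≡ 25 (mod 53), and 25^49 mod 53 = 37.
h = q_inv·(m₁ − m₂) mod p = 23·(8 − 37) mod 29 = 0.
m = m₂ + h·q = 37 + 0·53 = 37.

37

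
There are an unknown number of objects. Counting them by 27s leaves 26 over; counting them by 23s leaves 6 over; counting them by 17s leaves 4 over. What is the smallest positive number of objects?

From N ≡ 26 (mod 27) write N = 26 + 27t. Substituting into N ≡ 6 (mod 23) gives 27t ≡ 3 (mod 23), and since 4⁻¹ ≡ 6 (mod 23), t ≡ 18. Hence N ≡ 26 + 27·18 = 512 (mod 621).
From N ≡ 512 (mod 621) write N = 512 + 621t. Substituting into N ≡ 4 (mod 17) gives 621t ≡ 2 (mod 17), and since 9⁻¹ ≡ 2 (mod 17), t ≡ 4. Hence N ≡ 512 + 621·4 = 2996 (mod 10557).

2996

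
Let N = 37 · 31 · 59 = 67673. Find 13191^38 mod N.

7909

Mod 37: 13191 ≡ 19; by Fermat, exponent reduces to 38 mod 36 = 2; 19^2 ≡ 28 (mod 37).
Mod 31: 13191 ≡ 16; by Fermat, exponent reduces to 38 mod 30 = 8; 16^8 ≡ 4 (mod 31).
Mod 59: 13191 ≡ 34; 34^38 ≡ 3 (mod 59).
Combine by CRT: x ≡ 28 (mod 37), x ≡ 4 (mod 31), x ≡ 3 (mod 59) ⇒ x ≡ 7909 (mod 67673).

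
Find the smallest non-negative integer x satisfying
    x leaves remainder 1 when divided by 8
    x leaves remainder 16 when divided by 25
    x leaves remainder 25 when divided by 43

4841

The moduli are pairwise coprime; N = 8·25·43 = 8600.
N/8 = 1075; 1075 ≡ 3 (mod 8); 3·3 ≡ 1, so inverse 3.
N/25 = 344; 344 ≡ 19 (mod 25); 19·4 ≡ 1, so inverse 4.
N/43 = 200; 200 ≡ 28 (mod 43); 28·20 ≡ 1, so inverse 20.
x ≡ 1·1075·3 + 16·344·4 + 25·200·20 = 125241.
125241 mod 8600 = 4841.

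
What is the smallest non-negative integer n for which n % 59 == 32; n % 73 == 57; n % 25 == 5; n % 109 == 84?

4621030

The moduli are pairwise coprime; M = 59·73·25·109 = 11736575.
M/59 = 198925; 198925 ≡ 36 (mod 59); 36·41 ≡ 1, so inverse 41.
M/73 = 160775; 160775 ≡ 29 (mod 73); 29·68 ≡ 1, so inverse 68.
M/25 = 469463; 469463 ≡ 13 (mod 25); 13·2 ≡ 1, so inverse 2.
M/109 = 107675; 107675 ≡ 92 (mod 109); 92·32 ≡ 1, so inverse 32.
n ≡ 32·198925·41 + 57·160775·68 + 5·469463·2 + 84·107675·32 = 1178278530.
1178278530 mod 11736575 = 4621030.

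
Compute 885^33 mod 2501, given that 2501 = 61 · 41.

1990

Mod 61: 885 ≡ 31; 31^33 ≡ 38 (mod 61).
Mod 41: 885 ≡ 24; 24^33 ≡ 22 (mod 41).
Combine by CRT: x ≡ 38 (mod 61), x ≡ 22 (mod 41) ⇒ x ≡ 1990 (mod 2501).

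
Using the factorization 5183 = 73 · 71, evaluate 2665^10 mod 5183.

329

Mod 73: 2665 ≡ 37; 37^10 ≡ 37 (mod 73).
Mod 71: 2665 ≡ 38; 38^10 ≡ 45 (mod 71).
Combine by CRT: x ≡ 37 (mod 73), x ≡ 45 (mod 71) ⇒ x ≡ 329 (mod 5183).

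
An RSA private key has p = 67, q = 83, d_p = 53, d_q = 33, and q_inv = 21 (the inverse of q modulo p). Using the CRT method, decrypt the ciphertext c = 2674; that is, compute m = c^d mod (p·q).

2759

m₁ = c^(d_p) mod p: c ≡ 61 (mod 67), and 61^53 mod 67 = 12.
m₂ = c^(d_q) mod q: c ≡ 18 (mod 83), and 18^33 mod 83 = 20.
h = q_inv·(m₁ − m₂) mod p = 21·(12 − 20) mod 67 = 33.
m = m₂ + h·q = 20 + 33·83 = 2759.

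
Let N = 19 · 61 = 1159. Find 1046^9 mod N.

400

Mod 19: 1046 ≡ 1; 1^9 ≡ 1 (mod 19).
Mod 61: 1046 ≡ 9; 9^9 ≡ 34 (mod 61).
Combine by CRT: x ≡ 1 (mod 19), x ≡ 34 (mod 61) ⇒ x ≡ 400 (mod 1159).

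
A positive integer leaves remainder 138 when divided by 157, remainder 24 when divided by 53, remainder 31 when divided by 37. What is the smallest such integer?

From x ≡ 138 (mod 157) write x = 138 + 157t. Substituting into x ≡ 24 (mod 53) gives 157t ≡ 45 (mod 53), and since 51⁻¹ ≡ 26 (mod 53), t ≡ 4. Hence x ≡ 138 + 157·4 = 766 (mod 8321).
From x ≡ 766 (mod 8321) write x = 766 + 8321t. Substituting into x ≡ 31 (mod 37) gives 8321t ≡ 5 (mod 37), and since 33⁻¹ ≡ 9 (mod 37), t ≡ 8. Hence x ≡ 766 + 8321·8 = 67334 (mod 307877).

67334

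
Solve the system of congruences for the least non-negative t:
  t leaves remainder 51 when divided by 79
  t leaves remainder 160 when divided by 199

11901

Combine the congruences pairwise.
From t ≡ 51 (mod 79) write t = 51 + 79s. Substituting into t ≡ 160 (mod 199) gives 79s ≡ 109 (mod 199), and since 79⁻¹ ≡ 131 (mod 199), s ≡ 150. Hence t ≡ 51 + 79·150 = 11901 (mod 15721).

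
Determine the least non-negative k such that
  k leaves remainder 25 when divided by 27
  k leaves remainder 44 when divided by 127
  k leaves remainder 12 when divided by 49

10204

The moduli are pairwise coprime; N = 27·127·49 = 168021.
N/27 = 6223; 6223 ≡ 13 (mod 27); 13·25 ≡ 1, so inverse 25.
N/127 = 1323; 1323 ≡ 53 (mod 127); 53·12 ≡ 1, so inverse 12.
N/49 = 3429; 3429 ≡ 48 (mod 49); 48·48 ≡ 1, so inverse 48.
k ≡ 25·6223·25 + 44·1323·12 + 12·3429·48 = 6563023.
6563023 mod 168021 = 10204.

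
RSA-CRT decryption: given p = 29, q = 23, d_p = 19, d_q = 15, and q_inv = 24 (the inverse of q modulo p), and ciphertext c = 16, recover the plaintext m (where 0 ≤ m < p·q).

m₁ = c^(d_p) mod p: c ≡ 16 (mod 29), and 16^19 mod 29 = 23.
m₂ = c^(d_q) mod q: c ≡ 16 (mod 23), and 16^15 mod 23 = 9.
h = q_inv·(m₁ − m₂) mod p = 24·(23 − 9) mod 29 = 17.
m = m₂ + h·q = 9 + 17·23 = 400.

400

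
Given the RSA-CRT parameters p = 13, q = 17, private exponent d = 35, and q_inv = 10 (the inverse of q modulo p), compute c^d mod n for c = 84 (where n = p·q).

d_p = d mod (p−1) = 35 mod 12 = 11; d_q = d mod (q−1) = 3.
m₁ = c^(d_p) mod p: c ≡ 6 (mod 13), and 6^11 mod 13 = 11.
m₂ = c^(d_q) mod q: c ≡ 16 (mod 17), and 16^3 mod 17 = 16.
h = q_inv·(m₁ − m₂) mod p = 10·(11 − 16) mod 13 = 2.
m = m₂ + h·q = 16 + 2·17 = 50.

50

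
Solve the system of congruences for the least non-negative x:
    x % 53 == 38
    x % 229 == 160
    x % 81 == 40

From x ≡ 38 (mod 53) write x = 38 + 53t. Substituting into x ≡ 160 (mod 229) gives 53t ≡ 122 (mod 229), and since 53⁻¹ ≡ 121 (mod 229), t ≡ 106. Hence x ≡ 38 + 53·106 = 5656 (mod 12137).
From x ≡ 5656 (mod 12137) write x = 5656 + 12137t. Substituting into x ≡ 40 (mod 81) gives 12137t ≡ 54 (mod 81), and since 68⁻¹ ≡ 56 (mod 81), t ≡ 27. Hence x ≡ 5656 + 12137·27 = 333355 (mod 983097).

333355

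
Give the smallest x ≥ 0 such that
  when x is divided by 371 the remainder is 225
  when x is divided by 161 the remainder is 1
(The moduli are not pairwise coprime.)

Combine the congruences pairwise.
gcd(371, 161) = 7 and 7 | (1 − 225), so the pair is consistent; merging gives x ≡ 967 (mod 8533), where 8533 = lcm(371, 161).
The solution is unique modulo lcm(371, 161) = 8533.

967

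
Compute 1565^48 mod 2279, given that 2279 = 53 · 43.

1583

Mod 53: 1565 ≡ 28; 28^48 ≡ 46 (mod 53).
Mod 43: 1565 ≡ 17; by Fermat, exponent reduces to 48 mod 42 = 6; 17^6 ≡ 35 (mod 43).
Combine by CRT: x ≡ 46 (mod 53), x ≡ 35 (mod 43) ⇒ x ≡ 1583 (mod 2279).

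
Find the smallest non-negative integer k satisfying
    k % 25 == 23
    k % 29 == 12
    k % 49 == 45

9698

From k ≡ 23 (mod 25) write k = 23 + 25t. Substituting into k ≡ 12 (mod 29) gives 25t ≡ 18 (mod 29), and since 25⁻¹ ≡ 7 (mod 29), t ≡ 10. Hence k ≡ 23 + 25·10 = 273 (mod 725).
From k ≡ 273 (mod 725) write k = 273 + 725t. Substituting into k ≡ 45 (mod 49) gives 725t ≡ 17 (mod 49), and since 39⁻¹ ≡ 44 (mod 49), t ≡ 13. Hence k ≡ 273 + 725·13 = 9698 (mod 35525).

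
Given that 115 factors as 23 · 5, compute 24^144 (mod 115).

Mod 23: 24 ≡ 1; by Fermat, exponent reduces to 144 mod 22 = 12; 1^12 ≡ 1 (mod 23).
Mod 5: 24 ≡ 4; since 4 | 144, by Fermat 4^144 ≡ 1 (mod 5).
Combine by CRT: x ≡ 1 (mod 23), x ≡ 1 (mod 5) ⇒ x ≡ 1 (mod 115).

1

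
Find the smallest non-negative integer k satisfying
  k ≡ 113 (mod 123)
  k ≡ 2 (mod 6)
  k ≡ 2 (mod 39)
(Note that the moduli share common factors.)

236

Combine the congruences pairwise.
gcd(123, 6) = 3 and 3 | (2 − 113), so the pair is consistent; merging gives k ≡ 236 (mod 246), where 246 = lcm(123, 6).
gcd(246, 39) = 3 and 3 | (2 − 236), so the pair is consistent; merging gives k ≡ 236 (mod 3198), where 3198 = lcm(246, 39).
The solution is unique modulo lcm(123, 6, 39) = 3198.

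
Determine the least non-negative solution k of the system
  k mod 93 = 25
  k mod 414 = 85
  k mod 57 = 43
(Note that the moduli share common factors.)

gcd(93, 414) = 3 and 3 | (85 − 25), so the pair is consistent; merging gives k ≡ 1327 (mod 12834), where 12834 = lcm(93, 414).
gcd(12834, 57) = 3 and 3 | (43 − 1327), so the pair is consistent; merging gives k ≡ 39829 (mod 243846), where 243846 = lcm(12834, 57).
The solution is unique modulo lcm(93, 414, 57) = 243846.

39829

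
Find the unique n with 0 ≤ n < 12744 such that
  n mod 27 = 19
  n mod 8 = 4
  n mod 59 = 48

The moduli are pairwise coprime; M = 27·8·59 = 12744.
M/27 = 472; 472 ≡ 13 (mod 27); 13·25 ≡ 1, so inverse 25.
M/8 = 1593; 1593 ≡ 1 (mod 8), inverse 1.
M/59 = 216; 216 ≡ 39 (mod 59); 39·56 ≡ 1, so inverse 56.
n ≡ 19·472·25 + 4·1593·1 + 48·216·56 = 811180.
811180 mod 12744 = 8308.

8308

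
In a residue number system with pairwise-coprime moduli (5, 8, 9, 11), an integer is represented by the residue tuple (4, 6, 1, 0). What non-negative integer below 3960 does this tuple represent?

2134

Combine the congruences pairwise.
From x ≡ 4 (mod 5) write x = 4 + 5t. Substituting into x ≡ 6 (mod 8) gives 5t ≡ 2 (mod 8), and since 5⁻¹ ≡ 5 (mod 8), t ≡ 2. Hence x ≡ 4 + 5·2 = 14 (mod 40).
From x ≡ 14 (mod 40) write x = 14 + 40t. Substituting into x ≡ 1 (mod 9) gives 40t ≡ 5 (mod 9), and since 4⁻¹ ≡ 7 (mod 9), t ≡ 8. Hence x ≡ 14 + 40·8 = 334 (mod 360).
From x ≡ 334 (mod 360) write x = 334 + 360t. Substituting into x ≡ 0 (mod 11) gives 360t ≡ 7 (mod 11), and since 8⁻¹ ≡ 7 (mod 11), t ≡ 5. Hence x ≡ 334 + 360·5 = 2134 (mod 3960).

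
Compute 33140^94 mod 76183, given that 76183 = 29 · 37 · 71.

Mod 29: 33140 ≡ 22; by Fermat, exponent reduces to 94 mod 28 = 10; 22^10 ≡ 24 (mod 29).
Mod 37: 33140 ≡ 25; by Fermat, exponent reduces to 94 mod 36 = 22; 25^22 ≡ 16 (mod 37).
Mod 71: 33140 ≡ 54; by Fermat, exponent reduces to 94 mod 70 = 24; 54^24 ≡ 25 (mod 71).
Combine by CRT: x ≡ 24 (mod 29), x ≡ 16 (mod 37), x ≡ 25 (mod 71) ⇒ x ≡ 34389 (mod 76183).

34389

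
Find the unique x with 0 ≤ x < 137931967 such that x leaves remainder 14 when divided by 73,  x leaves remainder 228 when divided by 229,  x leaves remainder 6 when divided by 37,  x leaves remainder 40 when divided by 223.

The moduli are pairwise coprime; N = 73·229·37·223 = 137931967.
N/73 = 1889479; 1889479 ≡ 20 (mod 73); 20·11 ≡ 1, so inverse 11.
N/229 = 602323; 602323 ≡ 53 (mod 229); 53·121 ≡ 1, so inverse 121.
N/37 = 3727891; 3727891 ≡ 30 (mod 37); 30·21 ≡ 1, so inverse 21.
N/223 = 618529; 618529 ≡ 150 (mod 223); 150·168 ≡ 1, so inverse 168.
x ≡ 14·1889479·11 + 228·602323·121 + 6·3727891·21 + 40·618529·168 = 21534095836.
21534095836 mod 137931967 = 16708984.

16708984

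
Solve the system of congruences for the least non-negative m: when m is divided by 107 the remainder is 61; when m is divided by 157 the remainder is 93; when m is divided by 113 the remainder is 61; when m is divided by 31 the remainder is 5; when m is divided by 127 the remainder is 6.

From m ≡ 61 (mod 107) write m = 61 + 107t. Substituting into m ≡ 93 (mod 157) gives 107t ≡ 32 (mod 157), and since 107⁻¹ ≡ 135 (mod 157), t ≡ 81. Hence m ≡ 61 + 107·81 = 8728 (mod 16799).
From m ≡ 8728 (mod 16799) write m = 8728 + 16799t. Substituting into m ≡ 61 (mod 113) gives 16799t ≡ 34 (mod 113), and since 75⁻¹ ≡ 110 (mod 113), t ≡ 11. Hence m ≡ 8728 + 16799·11 = 193517 (mod 1898287).
From m ≡ 193517 (mod 1898287) write m = 193517 + 1898287t. Substituting into m ≡ 5 (mod 31) gives 1898287t ≡ 21 (mod 31), and since 2⁻¹ ≡ 16 (mod 31), t ≡ 26. Hence m ≡ 193517 + 1898287·26 = 49548979 (mod 58846897).
From m ≡ 49548979 (mod 58846897) write m = 49548979 + 58846897t. Substituting into m ≡ 6 (mod 127) gives 58846897t ≡ 77 (mod 127), and since 50⁻¹ ≡ 94 (mod 127), t ≡ 126. Hence m ≡ 49548979 + 58846897·126 = 7464258001 (mod 7473555919).

7464258001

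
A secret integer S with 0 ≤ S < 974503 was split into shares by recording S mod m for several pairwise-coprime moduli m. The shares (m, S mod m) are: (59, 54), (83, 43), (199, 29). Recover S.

465092

From S ≡ 54 (mod 59) write S = 54 + 59t. Substituting into S ≡ 43 (mod 83) gives 59t ≡ 72 (mod 83), and since 59⁻¹ ≡ 38 (mod 83), t ≡ 80. Hence S ≡ 54 + 59·80 = 4774 (mod 4897).
From S ≡ 4774 (mod 4897) write S = 4774 + 4897t. Substituting into S ≡ 29 (mod 199) gives 4897t ≡ 31 (mod 199), and since 121⁻¹ ≡ 125 (mod 199), t ≡ 94. Hence S ≡ 4774 + 4897·94 = 465092 (mod 974503).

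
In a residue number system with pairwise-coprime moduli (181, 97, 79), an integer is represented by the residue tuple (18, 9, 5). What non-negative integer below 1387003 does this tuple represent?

428264

Combine the congruences pairwise.
From x ≡ 18 (mod 181) write x = 18 + 181t. Substituting into x ≡ 9 (mod 97) gives 181t ≡ 88 (mod 97), and since 84⁻¹ ≡ 82 (mod 97), t ≡ 38. Hence x ≡ 18 + 181·38 = 6896 (mod 17557).
From x ≡ 6896 (mod 17557) write x = 6896 + 17557t. Substituting into x ≡ 5 (mod 79) gives 17557t ≡ 61 (mod 79), and since 19⁻¹ ≡ 25 (mod 79), t ≡ 24. Hence x ≡ 6896 + 17557·24 = 428264 (mod 1387003).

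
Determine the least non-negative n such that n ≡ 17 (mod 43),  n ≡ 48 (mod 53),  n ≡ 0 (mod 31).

Combine the congruences pairwise.
From n ≡ 17 (mod 43) write n = 17 + 43t. Substituting into n ≡ 48 (mod 53) gives 43t ≡ 31 (mod 53), and since 43⁻¹ ≡ 37 (mod 53), t ≡ 34. Hence n ≡ 17 + 43·34 = 1479 (mod 2279).
From n ≡ 1479 (mod 2279) write n = 1479 + 2279t. Substituting into n ≡ 0 (mod 31) gives 2279t ≡ 9 (mod 31), and since 16⁻¹ ≡ 2 (mod 31), t ≡ 18. Hence n ≡ 1479 + 2279·18 = 42501 (mod 70649).

42501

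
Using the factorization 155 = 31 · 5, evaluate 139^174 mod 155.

126

Mod 31: 139 ≡ 15; by Fermat, exponent reduces to 174 mod 30 = 24; 15^24 ≡ 2 (mod 31).
Mod 5: 139 ≡ 4; by Fermat, exponent reduces to 174 mod 4 = 2; 4^2 ≡ 1 (mod 5).
Combine by CRT: x ≡ 2 (mod 31), x ≡ 1 (mod 5) ⇒ x ≡ 126 (mod 155).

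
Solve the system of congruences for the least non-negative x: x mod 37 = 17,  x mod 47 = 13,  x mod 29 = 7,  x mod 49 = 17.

1909106

The moduli are pairwise coprime; N = 37·47·29·49 = 2471119.
N/37 = 66787; 66787 ≡ 2 (mod 37); 2·19 ≡ 1, so inverse 19.
N/47 = 52577; 52577 ≡ 31 (mod 47); 31·44 ≡ 1, so inverse 44.
N/29 = 85211; 85211 ≡ 9 (mod 29); 9·13 ≡ 1, so inverse 13.
N/49 = 50431; 50431 ≡ 10 (mod 49); 10·5 ≡ 1, so inverse 5.
x ≡ 17·66787·19 + 13·52577·44 + 7·85211·13 + 17·50431·5 = 63687081.
63687081 mod 2471119 = 1909106.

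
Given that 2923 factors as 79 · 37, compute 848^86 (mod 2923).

Mod 79: 848 ≡ 58; by Fermat, exponent reduces to 86 mod 78 = 8; 58^8 ≡ 52 (mod 79).
Mod 37: 848 ≡ 34; by Fermat, exponent reduces to 86 mod 36 = 14; 34^14 ≡ 16 (mod 37).
Combine by CRT: x ≡ 52 (mod 79), x ≡ 16 (mod 37) ⇒ x ≡ 1237 (mod 2923).

1237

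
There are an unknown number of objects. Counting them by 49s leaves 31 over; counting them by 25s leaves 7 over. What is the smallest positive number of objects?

1207

Combine the congruences pairwise.
From N ≡ 31 (mod 49) write N = 31 + 49t. Substituting into N ≡ 7 (mod 25) gives 49t ≡ 1 (mod 25), and since 24⁻¹ ≡ 24 (mod 25), t ≡ 24. Hence N ≡ 31 + 49·24 = 1207 (mod 1225).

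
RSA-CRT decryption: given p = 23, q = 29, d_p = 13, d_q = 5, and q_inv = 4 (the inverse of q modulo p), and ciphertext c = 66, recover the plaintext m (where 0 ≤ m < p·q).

m₁ = c^(d_p) mod p: c ≡ 20 (mod 23), and 20^13 mod 23 = 14.
m₂ = c^(d_q) mod q: c ≡ 8 (mod 29), and 8^5 mod 29 = 27.
h = q_inv·(m₁ − m₂) mod p = 4·(14 − 27) mod 23 = 17.
m = m₂ + h·q = 27 + 17·29 = 520.

520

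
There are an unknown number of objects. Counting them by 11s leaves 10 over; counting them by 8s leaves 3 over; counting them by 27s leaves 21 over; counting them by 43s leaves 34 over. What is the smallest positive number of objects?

46947

From N ≡ 10 (mod 11) write N = 10 + 11t. Substituting into N ≡ 3 (mod 8) gives 11t ≡ 1 (mod 8), and since 3⁻¹ ≡ 3 (mod 8), t ≡ 3. Hence N ≡ 10 + 11·3 = 43 (mod 88).
From N ≡ 43 (mod 88) write N = 43 + 88t. Substituting into N ≡ 21 (mod 27) gives 88t ≡ 5 (mod 27), and since 7⁻¹ ≡ 4 (mod 27), t ≡ 20. Hence N ≡ 43 + 88·20 = 1803 (mod 2376).
From N ≡ 1803 (mod 2376) write N = 1803 + 2376t. Substituting into N ≡ 34 (mod 43) gives 2376t ≡ 37 (mod 43), and since 11⁻¹ ≡ 4 (mod 43), t ≡ 19. Hence N ≡ 1803 + 2376·19 = 46947 (mod 102168).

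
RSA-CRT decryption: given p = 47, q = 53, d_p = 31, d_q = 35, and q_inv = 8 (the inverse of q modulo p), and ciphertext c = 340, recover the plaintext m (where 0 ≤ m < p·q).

1821

m₁ = c^(d_p) mod p: c ≡ 11 (mod 47), and 11^31 mod 47 = 35.
m₂ = c^(d_q) mod q: c ≡ 22 (mod 53), and 22^35 mod 53 = 19.
h = q_inv·(m₁ − m₂) mod p = 8·(35 − 19) mod 47 = 34.
m = m₂ + h·q = 19 + 34·53 = 1821.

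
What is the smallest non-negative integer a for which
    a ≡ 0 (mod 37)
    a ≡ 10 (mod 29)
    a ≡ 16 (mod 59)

The moduli are pairwise coprime; N = 37·29·59 = 63307.
N/37 = 1711; 1711 ≡ 9 (mod 37); 9·33 ≡ 1, so inverse 33.
N/29 = 2183; 2183 ≡ 8 (mod 29); 8·11 ≡ 1, so inverse 11.
N/59 = 1073; 1073 ≡ 11 (mod 59); 11·43 ≡ 1, so inverse 43.
a ≡ 0·1711·33 + 10·2183·11 + 16·1073·43 = 978354.
978354 mod 63307 = 28749.

28749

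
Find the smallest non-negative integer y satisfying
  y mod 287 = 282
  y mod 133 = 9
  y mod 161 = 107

Combine the congruences pairwise.
gcd(287, 133) = 7 and 7 | (9 − 282), so the pair is consistent; merging gives y ≡ 2004 (mod 5453), where 5453 = lcm(287, 133).
gcd(5453, 161) = 7 and 7 | (107 − 2004), so the pair is consistent; merging gives y ≡ 34722 (mod 125419), where 125419 = lcm(5453, 161).
The solution is unique modulo lcm(287, 133, 161) = 125419.

34722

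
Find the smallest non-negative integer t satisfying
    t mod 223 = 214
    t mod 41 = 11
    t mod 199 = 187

171924

The moduli are pairwise coprime; N = 223·41·199 = 1819457.
N/223 = 8159; 8159 ≡ 131 (mod 223); 131·143 ≡ 1, so inverse 143.
N/41 = 44377; 44377 ≡ 15 (mod 41); 15·11 ≡ 1, so inverse 11.
N/199 = 9143; 9143 ≡ 188 (mod 199); 188·18 ≡ 1, so inverse 18.
t ≡ 214·8159·143 + 11·44377·11 + 187·9143·18 = 285826673.
285826673 mod 1819457 = 171924.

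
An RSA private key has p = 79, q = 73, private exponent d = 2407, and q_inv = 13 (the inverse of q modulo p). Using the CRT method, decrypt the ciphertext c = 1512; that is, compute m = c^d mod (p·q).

1915

d_p = d mod (p−1) = 2407 mod 78 = 67; d_q = d mod (q−1) = 31.
m₁ = c^(d_p) mod p: c ≡ 11 (mod 79), and 11^67 mod 79 = 19.
m₂ = c^(d_q) mod q: c ≡ 52 (mod 73), and 52^31 mod 73 = 17.
h = q_inv·(m₁ − m₂) mod p = 13·(19 − 17) mod 79 = 26.
m = m₂ + h·q = 17 + 26·73 = 1915.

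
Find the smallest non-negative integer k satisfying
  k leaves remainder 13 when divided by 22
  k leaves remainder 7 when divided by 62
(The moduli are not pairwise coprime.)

255

Combine the congruences pairwise.
gcd(22, 62) = 2 and 2 | (7 − 13), so the pair is consistent; merging gives k ≡ 255 (mod 682), where 682 = lcm(22, 62).
The solution is unique modulo lcm(22, 62) = 682.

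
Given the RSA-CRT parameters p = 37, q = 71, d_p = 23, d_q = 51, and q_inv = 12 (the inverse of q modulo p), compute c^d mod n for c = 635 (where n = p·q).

2547

m₁ = c^(d_p) mod p: c ≡ 6 (mod 37), and 6^23 mod 37 = 31.
m₂ = c^(d_q) mod q: c ≡ 67 (mod 71), and 67^51 mod 71 = 62.
h = q_inv·(m₁ − m₂) mod p = 12·(31 − 62) mod 37 = 35.
m = m₂ + h·q = 62 + 35·71 = 2547.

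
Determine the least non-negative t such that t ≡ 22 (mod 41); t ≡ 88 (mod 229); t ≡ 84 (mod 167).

1217681

The moduli are pairwise coprime; N = 41·229·167 = 1567963.
N/41 = 38243; 38243 ≡ 31 (mod 41); 31·4 ≡ 1, so inverse 4.
N/229 = 6847; 6847 ≡ 206 (mod 229); 206·219 ≡ 1, so inverse 219.
N/167 = 9389; 9389 ≡ 37 (mod 167); 37·158 ≡ 1, so inverse 158.
t ≡ 22·38243·4 + 88·6847·219 + 84·9389·158 = 259931576.
259931576 mod 1567963 = 1217681.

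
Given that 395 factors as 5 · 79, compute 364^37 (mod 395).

Mod 5: 364 ≡ 4; by Fermat, exponent reduces to 37 mod 4 = 1; 4^1 ≡ 4 (mod 5).
Mod 79: 364 ≡ 48; 48^37 ≡ 6 (mod 79).
Combine by CRT: x ≡ 4 (mod 5), x ≡ 6 (mod 79) ⇒ x ≡ 164 (mod 395).

164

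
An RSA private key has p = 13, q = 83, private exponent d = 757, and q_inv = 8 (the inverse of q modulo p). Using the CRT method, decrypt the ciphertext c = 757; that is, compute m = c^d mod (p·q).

d_p = d mod (p−1) = 757 mod 12 = 1; d_q = d mod (q−1) = 19.
m₁ = c^(d_p) mod p: c ≡ 3 (mod 13), and 3^1 mod 13 = 3.
m₂ = c^(d_q) mod q: c ≡ 10 (mod 83), and 10^19 mod 83 = 41.
h = q_inv·(m₁ − m₂) mod p = 8·(3 − 41) mod 13 = 8.
m = m₂ + h·q = 41 + 8·83 = 705.

705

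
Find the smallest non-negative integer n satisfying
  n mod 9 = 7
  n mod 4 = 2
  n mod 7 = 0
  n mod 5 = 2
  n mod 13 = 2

Combine the congruences pairwise.
From n ≡ 7 (mod 9) write n = 7 + 9t. Substituting into n ≡ 2 (mod 4) gives 9t ≡ 3 (mod 4), and since 1⁻¹ ≡ 1 (mod 4), t ≡ 3. Hence n ≡ 7 + 9·3 = 34 (mod 36).
From n ≡ 34 (mod 36) write n = 34 + 36t. Substituting into n ≡ 0 (mod 7) gives 36t ≡ 1 (mod 7), and since 1⁻¹ ≡ 1 (mod 7), t ≡ 1. Hence n ≡ 34 + 36·1 = 70 (mod 252).
From n ≡ 70 (mod 252) write n = 70 + 252t. Substituting into n ≡ 2 (mod 5) gives 252t ≡ 2 (mod 5), and since 2⁻¹ ≡ 3 (mod 5), t ≡ 1. Hence n ≡ 70 + 252·1 = 322 (mod 1260).
From n ≡ 322 (mod 1260) write n = 322 + 1260t. Substituting into n ≡ 2 (mod 13) gives 1260t ≡ 5 (mod 13), and since 12⁻¹ ≡ 12 (mod 13), t ≡ 8. Hence n ≡ 322 + 1260·8 = 10402 (mod 16380).

10402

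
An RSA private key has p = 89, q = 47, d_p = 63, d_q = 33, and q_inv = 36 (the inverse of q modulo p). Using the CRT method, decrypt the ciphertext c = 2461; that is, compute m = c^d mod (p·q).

m₁ = c^(d_p) mod p: c ≡ 58 (mod 89), and 58^63 mod 89 = 83.
m₂ = c^(d_q) mod q: c ≡ 17 (mod 47), and 17^33 mod 47 = 28.
h = q_inv·(m₁ − m₂) mod p = 36·(83 − 28) mod 89 = 22.
m = m₂ + h·q = 28 + 22·47 = 1062.

1062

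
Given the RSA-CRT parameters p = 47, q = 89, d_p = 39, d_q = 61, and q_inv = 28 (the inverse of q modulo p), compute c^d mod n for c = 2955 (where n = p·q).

3372

m₁ = c^(d_p) mod p: c ≡ 41 (mod 47), and 41^39 mod 47 = 35.
m₂ = c^(d_q) mod q: c ≡ 18 (mod 89), and 18^61 mod 89 = 79.
h = q_inv·(m₁ − m₂) mod p = 28·(35 − 79) mod 47 = 37.
m = m₂ + h·q = 79 + 37·89 = 3372.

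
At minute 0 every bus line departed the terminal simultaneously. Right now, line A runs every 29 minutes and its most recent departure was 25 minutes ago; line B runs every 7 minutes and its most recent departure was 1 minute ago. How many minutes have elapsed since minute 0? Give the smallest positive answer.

From t ≡ 25 (mod 29) write t = 25 + 29s. Substituting into t ≡ 1 (mod 7) gives 29s ≡ 4 (mod 7), and since 1⁻¹ ≡ 1 (mod 7), s ≡ 4. Hence t ≡ 25 + 29·4 = 141 (mod 203).

141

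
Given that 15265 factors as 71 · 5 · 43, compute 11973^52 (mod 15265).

Mod 71: 11973 ≡ 45; 45^52 ≡ 32 (mod 71).
Mod 5: 11973 ≡ 3; since 4 | 52, by Fermat 3^52 ≡ 1 (mod 5).
Mod 43: 11973 ≡ 19; by Fermat, exponent reduces to 52 mod 42 = 10; 19^10 ≡ 40 (mod 43).
Combine by CRT: x ≡ 32 (mod 71), x ≡ 1 (mod 5), x ≡ 40 (mod 43) ⇒ x ≡ 5286 (mod 15265).

5286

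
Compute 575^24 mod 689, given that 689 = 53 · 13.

Mod 53: 575 ≡ 45; 45^24 ≡ 24 (mod 53).
Mod 13: 575 ≡ 3; since 12 | 24, by Fermat 3^24 ≡ 1 (mod 13).
Combine by CRT: x ≡ 24 (mod 53), x ≡ 1 (mod 13) ⇒ x ≡ 183 (mod 689).

183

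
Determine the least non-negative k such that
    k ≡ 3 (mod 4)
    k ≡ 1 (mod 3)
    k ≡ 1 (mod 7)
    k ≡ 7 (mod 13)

From k ≡ 3 (mod 4) write k = 3 + 4t. Substituting into k ≡ 1 (mod 3) gives 4t ≡ 1 (mod 3), and since 1⁻¹ ≡ 1 (mod 3), t ≡ 1. Hence k ≡ 3 + 4·1 = 7 (mod 12).
From k ≡ 7 (mod 12) write k = 7 + 12t. Substituting into k ≡ 1 (mod 7) gives 12t ≡ 1 (mod 7), and since 5⁻¹ ≡ 3 (mod 7), t ≡ 3. Hence k ≡ 7 + 12·3 = 43 (mod 84).
From k ≡ 43 (mod 84) write k = 43 + 84t. Substituting into k ≡ 7 (mod 13) gives 84t ≡ 3 (mod 13), and since 6⁻¹ ≡ 11 (mod 13), t ≡ 7. Hence k ≡ 43 + 84·7 = 631 (mod 1092).

631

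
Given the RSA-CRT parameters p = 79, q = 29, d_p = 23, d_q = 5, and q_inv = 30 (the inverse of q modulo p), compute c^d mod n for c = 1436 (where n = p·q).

m₁ = c^(d_p) mod p: c ≡ 14 (mod 79), and 14^23 mod 79 = 15.
m₂ = c^(d_q) mod q: c ≡ 15 (mod 29), and 15^5 mod 29 = 10.
h = q_inv·(m₁ − m₂) mod p = 30·(15 − 10) mod 79 = 71.
m = m₂ + h·q = 10 + 71·29 = 2069.

2069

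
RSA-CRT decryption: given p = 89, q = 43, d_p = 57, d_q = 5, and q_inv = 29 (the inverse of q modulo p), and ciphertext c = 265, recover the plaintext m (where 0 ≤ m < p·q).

m₁ = c^(d_p) mod p: c ≡ 87 (mod 89), and 87^57 mod 89 = 85.
m₂ = c^(d_q) mod q: c ≡ 7 (mod 43), and 7^5 mod 43 = 37.
h = q_inv·(m₁ − m₂) mod p = 29·(85 − 37) mod 89 = 57.
m = m₂ + h·q = 37 + 57·43 = 2488.

2488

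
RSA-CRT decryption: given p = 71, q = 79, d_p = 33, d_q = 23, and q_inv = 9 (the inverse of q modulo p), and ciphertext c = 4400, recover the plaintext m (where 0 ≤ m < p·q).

4526

m₁ = c^(d_p) mod p: c ≡ 69 (mod 71), and 69^33 mod 71 = 53.
m₂ = c^(d_q) mod q: c ≡ 55 (mod 79), and 55^23 mod 79 = 23.
h = q_inv·(m₁ − m₂) mod p = 9·(53 − 23) mod 71 = 57.
m = m₂ + h·q = 23 + 57·79 = 4526.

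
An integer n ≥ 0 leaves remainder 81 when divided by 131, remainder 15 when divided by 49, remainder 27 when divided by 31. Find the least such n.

70428

The moduli are pairwise coprime; M = 131·49·31 = 198989.
M/131 = 1519; 1519 ≡ 78 (mod 131); 78·42 ≡ 1, so inverse 42.
M/49 = 4061; 4061 ≡ 43 (mod 49); 43·8 ≡ 1, so inverse 8.
M/31 = 6419; 6419 ≡ 2 (mod 31); 2·16 ≡ 1, so inverse 16.
n ≡ 81·1519·42 + 15·4061·8 + 27·6419·16 = 8427966.
8427966 mod 198989 = 70428.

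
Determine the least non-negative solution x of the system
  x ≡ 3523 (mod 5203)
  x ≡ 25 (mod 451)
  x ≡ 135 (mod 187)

2100332

gcd(5203, 451) = 11 and 11 | (25 − 3523), so the pair is consistent; merging gives x ≡ 180425 (mod 213323), where 213323 = lcm(5203, 451).
gcd(213323, 187) = 11 and 11 | (135 − 180425), so the pair is consistent; merging gives x ≡ 2100332 (mod 3626491), where 3626491 = lcm(213323, 187).
The solution is unique modulo lcm(5203, 451, 187) = 3626491.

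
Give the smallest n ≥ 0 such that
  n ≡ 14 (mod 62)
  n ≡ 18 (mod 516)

3114

gcd(62, 516) = 2 and 2 | (18 − 14), so the pair is consistent; merging gives n ≡ 3114 (mod 15996), where 15996 = lcm(62, 516).
The solution is unique modulo lcm(62, 516) = 15996.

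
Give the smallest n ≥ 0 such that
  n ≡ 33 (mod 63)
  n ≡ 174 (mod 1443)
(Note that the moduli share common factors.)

18933

gcd(63, 1443) = 3 and 3 | (174 − 33), so the pair is consistent; merging gives n ≡ 18933 (mod 30303), where 30303 = lcm(63, 1443).
The solution is unique modulo lcm(63, 1443) = 30303.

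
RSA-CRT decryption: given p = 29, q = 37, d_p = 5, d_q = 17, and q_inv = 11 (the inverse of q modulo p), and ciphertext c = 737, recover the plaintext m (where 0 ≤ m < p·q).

12

m₁ = c^(d_p) mod p: c ≡ 12 (mod 29), and 12^5 mod 29 = 12.
m₂ = c^(d_q) mod q: c ≡ 34 (mod 37), and 34^17 mod 37 = 12.
h = q_inv·(m₁ − m₂) mod p = 11·(12 − 12) mod 29 = 0.
m = m₂ + h·q = 12 + 0·37 = 12.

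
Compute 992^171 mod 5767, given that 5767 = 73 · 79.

2200

Mod 73: 992 ≡ 43; by Fermat, exponent reduces to 171 mod 72 = 27; 43^27 ≡ 10 (mod 73).
Mod 79: 992 ≡ 44; by Fermat, exponent reduces to 171 mod 78 = 15; 44^15 ≡ 67 (mod 79).
Combine by CRT: x ≡ 10 (mod 73), x ≡ 67 (mod 79) ⇒ x ≡ 2200 (mod 5767).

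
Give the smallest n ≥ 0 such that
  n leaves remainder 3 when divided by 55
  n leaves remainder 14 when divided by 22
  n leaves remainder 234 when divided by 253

2258

gcd(55, 22) = 11 and 11 | (14 − 3), so the pair is consistent; merging gives n ≡ 58 (mod 110), where 110 = lcm(55, 22).
gcd(110, 253) = 11 and 11 | (234 − 58), so the pair is consistent; merging gives n ≡ 2258 (mod 2530), where 2530 = lcm(110, 253).
The solution is unique modulo lcm(55, 22, 253) = 2530.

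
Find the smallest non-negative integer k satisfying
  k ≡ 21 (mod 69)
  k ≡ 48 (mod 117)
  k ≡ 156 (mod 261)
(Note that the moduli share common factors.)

2505

gcd(69, 117) = 3 and 3 | (48 − 21), so the pair is consistent; merging gives k ≡ 2505 (mod 2691), where 2691 = lcm(69, 117).
gcd(2691, 261) = 9 and 9 | (156 − 2505), so the pair is consistent; merging gives k ≡ 2505 (mod 78039), where 78039 = lcm(2691, 261).
The solution is unique modulo lcm(69, 117, 261) = 78039.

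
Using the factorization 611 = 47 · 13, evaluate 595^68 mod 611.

Mod 47: 595 ≡ 31; by Fermat, exponent reduces to 68 mod 46 = 22; 31^22 ≡ 3 (mod 47).
Mod 13: 595 ≡ 10; by Fermat, exponent reduces to 68 mod 12 = 8; 10^8 ≡ 9 (mod 13).
Combine by CRT: x ≡ 3 (mod 47), x ≡ 9 (mod 13) ⇒ x ≡ 191 (mod 611).

191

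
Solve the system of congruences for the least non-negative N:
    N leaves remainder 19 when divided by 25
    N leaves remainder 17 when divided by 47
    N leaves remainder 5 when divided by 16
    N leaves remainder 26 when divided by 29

503669

Combine the congruences pairwise.
From N ≡ 19 (mod 25) write N = 19 + 25t. Substituting into N ≡ 17 (mod 47) gives 25t ≡ 45 (mod 47), and since 25⁻¹ ≡ 32 (mod 47), t ≡ 30. Hence N ≡ 19 + 25·30 = 769 (mod 1175).
From N ≡ 769 (mod 1175) write N = 769 + 1175t. Substituting into N ≡ 5 (mod 16) gives 1175t ≡ 4 (mod 16), and since 7⁻¹ ≡ 7 (mod 16), t ≡ 12. Hence N ≡ 769 + 1175·12 = 14869 (mod 18800).
From N ≡ 14869 (mod 18800) write N = 14869 + 18800t. Substituting into N ≡ 26 (mod 29) gives 18800t ≡ 5 (mod 29), and since 8⁻¹ ≡ 11 (mod 29), t ≡ 26. Hence N ≡ 14869 + 18800·26 = 503669 (mod 545200).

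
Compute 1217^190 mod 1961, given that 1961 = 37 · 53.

Mod 37: 1217 ≡ 33; by Fermat, exponent reduces to 190 mod 36 = 10; 33^10 ≡ 33 (mod 37).
Mod 53: 1217 ≡ 51; by Fermat, exponent reduces to 190 mod 52 = 34; 51^34 ≡ 9 (mod 53).
Combine by CRT: x ≡ 33 (mod 37), x ≡ 9 (mod 53) ⇒ x ≡ 1069 (mod 1961).

1069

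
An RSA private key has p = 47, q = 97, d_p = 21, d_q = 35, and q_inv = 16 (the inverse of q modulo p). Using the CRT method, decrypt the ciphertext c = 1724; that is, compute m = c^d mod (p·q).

m₁ = c^(d_p) mod p: c ≡ 32 (mod 47), and 32^21 mod 47 = 14.
m₂ = c^(d_q) mod q: c ≡ 75 (mod 97), and 75^35 mod 97 = 22.
h = q_inv·(m₁ − m₂) mod p = 16·(14 − 22) mod 47 = 13.
m = m₂ + h·q = 22 + 13·97 = 1283.

1283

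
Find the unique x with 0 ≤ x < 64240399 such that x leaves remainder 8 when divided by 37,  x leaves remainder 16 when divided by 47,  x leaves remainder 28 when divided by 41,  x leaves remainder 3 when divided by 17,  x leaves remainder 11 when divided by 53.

45637251

The moduli are pairwise coprime; N = 37·47·41·17·53 = 64240399.
N/37 = 1736227; 1736227 ≡ 2 (mod 37); 2·19 ≡ 1, so inverse 19.
N/47 = 1366817; 1366817 ≡ 10 (mod 47); 10·33 ≡ 1, so inverse 33.
N/41 = 1566839; 1566839 ≡ 24 (mod 41); 24·12 ≡ 1, so inverse 12.
N/17 = 3778847; 3778847 ≡ 2 (mod 17); 2·9 ≡ 1, so inverse 9.
N/53 = 1212083; 1212083 ≡ 26 (mod 53); 26·51 ≡ 1, so inverse 51.
x ≡ 8·1736227·19 + 16·1366817·33 + 28·1566839·12 + 3·3778847·9 + 11·1212083·51 = 2294051216.
2294051216 mod 64240399 = 45637251.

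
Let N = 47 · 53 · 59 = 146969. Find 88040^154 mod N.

Mod 47: 88040 ≡ 9; by Fermat, exponent reduces to 154 mod 46 = 16; 9^16 ≡ 37 (mod 47).
Mod 53: 88040 ≡ 7; by Fermat, exponent reduces to 154 mod 52 = 50; 7^50 ≡ 13 (mod 53).
Mod 59: 88040 ≡ 12; by Fermat, exponent reduces to 154 mod 58 = 38; 12^38 ≡ 16 (mod 59).
Combine by CRT: x ≡ 37 (mod 47), x ≡ 13 (mod 53), x ≡ 16 (mod 59) ⇒ x ≡ 129757 (mod 146969).

129757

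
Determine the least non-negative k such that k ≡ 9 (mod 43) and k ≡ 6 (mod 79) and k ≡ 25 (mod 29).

The moduli are pairwise coprime; N = 43·79·29 = 98513.
N/43 = 2291; 2291 ≡ 12 (mod 43); 12·18 ≡ 1, so inverse 18.
N/79 = 1247; 1247 ≡ 62 (mod 79); 62·65 ≡ 1, so inverse 65.
N/29 = 3397; 3397 ≡ 4 (mod 29); 4·22 ≡ 1, so inverse 22.
k ≡ 9·2291·18 + 6·1247·65 + 25·3397·22 = 2725822.
2725822 mod 98513 = 65971.

65971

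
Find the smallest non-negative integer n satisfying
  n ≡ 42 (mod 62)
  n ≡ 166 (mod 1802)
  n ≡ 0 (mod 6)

gcd(62, 1802) = 2 and 2 | (166 − 42), so the pair is consistent; merging gives n ≡ 166 (mod 55862), where 55862 = lcm(62, 1802).
gcd(55862, 6) = 2 and 2 | (0 − 166), so the pair is consistent; merging gives n ≡ 56028 (mod 167586), where 167586 = lcm(55862, 6).
The solution is unique modulo lcm(62, 1802, 6) = 167586.

56028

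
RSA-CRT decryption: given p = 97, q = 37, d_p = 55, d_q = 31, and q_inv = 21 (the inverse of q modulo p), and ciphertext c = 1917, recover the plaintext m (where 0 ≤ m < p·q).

m₁ = c^(d_p) mod p: c ≡ 74 (mod 97), and 74^55 mod 97 = 26.
m₂ = c^(d_q) mod q: c ≡ 30 (mod 37), and 30^31 mod 37 = 4.
h = q_inv·(m₁ − m₂) mod p = 21·(26 − 4) mod 97 = 74.
m = m₂ + h·q = 4 + 74·37 = 2742.

2742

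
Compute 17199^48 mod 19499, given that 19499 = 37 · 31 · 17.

1

Mod 37: 17199 ≡ 31; by Fermat, exponent reduces to 48 mod 36 = 12; 31^12 ≡ 1 (mod 37).
Mod 31: 17199 ≡ 25; by Fermat, exponent reduces to 48 mod 30 = 18; 25^18 ≡ 1 (mod 31).
Mod 17: 17199 ≡ 12; since 16 | 48, by Fermat 12^48 ≡ 1 (mod 17).
Combine by CRT: x ≡ 1 (mod 37), x ≡ 1 (mod 31), x ≡ 1 (mod 17) ⇒ x ≡ 1 (mod 19499).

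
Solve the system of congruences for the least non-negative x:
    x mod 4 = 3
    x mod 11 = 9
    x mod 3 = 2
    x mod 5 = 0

The moduli are pairwise coprime; N = 4·11·3·5 = 660.
N/4 = 165; 165 ≡ 1 (mod 4), inverse 1.
N/11 = 60; 60 ≡ 5 (mod 11); 5·9 ≡ 1, so inverse 9.
N/3 = 220; 220 ≡ 1 (mod 3), inverse 1.
N/5 = 132; 132 ≡ 2 (mod 5); 2·3 ≡ 1, so inverse 3.
x ≡ 3·165·1 + 9·60·9 + 2·220·1 + 0·132·3 = 5795.
5795 mod 660 = 515.

515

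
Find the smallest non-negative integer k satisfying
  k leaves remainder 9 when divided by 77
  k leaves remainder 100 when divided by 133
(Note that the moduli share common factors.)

1164

gcd(77, 133) = 7 and 7 | (100 − 9), so the pair is consistent; merging gives k ≡ 1164 (mod 1463), where 1463 = lcm(77, 133).
The solution is unique modulo lcm(77, 133) = 1463.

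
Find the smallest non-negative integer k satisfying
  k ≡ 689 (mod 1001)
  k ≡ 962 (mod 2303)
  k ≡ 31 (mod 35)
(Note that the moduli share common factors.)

gcd(1001, 2303) = 7 and 7 | (962 − 689), so the pair is consistent; merging gives k ≡ 90779 (mod 329329), where 329329 = lcm(1001, 2303).
gcd(329329, 35) = 7 and 7 | (31 − 90779), so the pair is consistent; merging gives k ≡ 1078766 (mod 1646645), where 1646645 = lcm(329329, 35).
The solution is unique modulo lcm(1001, 2303, 35) = 1646645.

1078766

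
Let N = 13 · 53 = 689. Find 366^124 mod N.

16

Mod 13: 366 ≡ 2; by Fermat, exponent reduces to 124 mod 12 = 4; 2^4 ≡ 3 (mod 13).
Mod 53: 366 ≡ 48; by Fermat, exponent reduces to 124 mod 52 = 20; 48^20 ≡ 16 (mod 53).
Combine by CRT: x ≡ 3 (mod 13), x ≡ 16 (mod 53) ⇒ x ≡ 16 (mod 689).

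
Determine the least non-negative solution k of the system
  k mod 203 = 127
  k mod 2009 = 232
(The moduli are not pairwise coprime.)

10277

gcd(203, 2009) = 7 and 7 | (232 − 127), so the pair is consistent; merging gives k ≡ 10277 (mod 58261), where 58261 = lcm(203, 2009).
The solution is unique modulo lcm(203, 2009) = 58261.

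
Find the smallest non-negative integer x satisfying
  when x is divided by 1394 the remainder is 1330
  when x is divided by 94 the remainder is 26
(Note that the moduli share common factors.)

gcd(1394, 94) = 2 and 2 | (26 − 1330), so the pair is consistent; merging gives x ≡ 16664 (mod 65518), where 65518 = lcm(1394, 94).
The solution is unique modulo lcm(1394, 94) = 65518.

16664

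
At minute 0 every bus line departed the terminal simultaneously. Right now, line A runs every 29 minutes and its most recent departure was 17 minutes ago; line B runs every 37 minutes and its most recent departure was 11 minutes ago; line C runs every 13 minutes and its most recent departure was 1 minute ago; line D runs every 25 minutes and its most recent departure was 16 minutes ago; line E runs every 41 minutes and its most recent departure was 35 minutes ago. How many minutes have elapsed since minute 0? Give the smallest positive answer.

12106966

Combine the congruences pairwise.
From t ≡ 17 (mod 29) write t = 17 + 29s. Substituting into t ≡ 11 (mod 37) gives 29s ≡ 31 (mod 37), and since 29⁻¹ ≡ 23 (mod 37), s ≡ 10. Hence t ≡ 17 + 29·10 = 307 (mod 1073).
From t ≡ 307 (mod 1073) write t = 307 + 1073s. Substituting into t ≡ 1 (mod 13) gives 1073s ≡ 6 (mod 13), and since 7⁻¹ ≡ 2 (mod 13), s ≡ 12. Hence t ≡ 307 + 1073·12 = 13183 (mod 13949).
From t ≡ 13183 (mod 13949) write t = 13183 + 13949s. Substituting into t ≡ 16 (mod 25) gives 13949s ≡ 8 (mod 25), and since 24⁻¹ ≡ 24 (mod 25), s ≡ 17. Hence t ≡ 13183 + 13949·17 = 250316 (mod 348725).
From t ≡ 250316 (mod 348725) write t = 250316 + 348725s. Substituting into t ≡ 35 (mod 41) gives 348725s ≡ 24 (mod 41), and since 20⁻¹ ≡ 39 (mod 41), s ≡ 34. Hence t ≡ 250316 + 348725·34 = 12106966 (mod 14297725).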